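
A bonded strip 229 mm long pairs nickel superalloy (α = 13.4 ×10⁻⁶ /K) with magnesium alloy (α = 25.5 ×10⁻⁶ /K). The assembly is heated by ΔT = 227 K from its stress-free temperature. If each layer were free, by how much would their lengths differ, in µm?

Δα = |13.4 − 25.5|×10⁻⁶/K = 12.1×10⁻⁶/K.
ΔL_mismatch = Δα·L·ΔT = 12.1×10⁻⁶ × 229.0 mm × 227.0 K = 629 µm.

629 µm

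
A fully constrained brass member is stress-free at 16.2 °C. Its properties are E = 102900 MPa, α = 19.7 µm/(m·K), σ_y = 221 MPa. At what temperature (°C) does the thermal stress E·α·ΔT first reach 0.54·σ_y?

E = 102900 MPa = 102.9 GPa.
E·α·ΔT = 119.3 MPa ⇒ ΔT = 119.3 / (102.9×10³ × 19.7×10⁻⁶) = 58.87 K.
T = 16.2 + 58.87 = 75.07 °C.

75.1 °C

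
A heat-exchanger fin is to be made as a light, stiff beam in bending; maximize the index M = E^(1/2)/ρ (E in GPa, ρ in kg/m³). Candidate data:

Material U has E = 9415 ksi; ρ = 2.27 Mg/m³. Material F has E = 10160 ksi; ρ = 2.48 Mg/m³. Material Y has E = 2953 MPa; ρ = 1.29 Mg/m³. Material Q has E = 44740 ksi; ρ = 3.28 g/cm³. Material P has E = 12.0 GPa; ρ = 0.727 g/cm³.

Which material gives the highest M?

material Q

Normalizing units and computing the index:
  material U: E = 64.91 GPa, ρ = 2270 kg/m³
  material F: E = 70.05 GPa, ρ = 2480 kg/m³
  material Y: E = 2.953 GPa, ρ = 1290 kg/m³
  material Q: E = 308.5 GPa, ρ = 3280 kg/m³
  material P: E = 12.00 GPa, ρ = 727.0 kg/m³
  material Q: M = 5.35×10⁻³
  material P: M = 4.76×10⁻³
  material U: M = 3.55×10⁻³
  material F: M = 3.37×10⁻³
  material Y: M = 1.33×10⁻³
Material Q ranks first.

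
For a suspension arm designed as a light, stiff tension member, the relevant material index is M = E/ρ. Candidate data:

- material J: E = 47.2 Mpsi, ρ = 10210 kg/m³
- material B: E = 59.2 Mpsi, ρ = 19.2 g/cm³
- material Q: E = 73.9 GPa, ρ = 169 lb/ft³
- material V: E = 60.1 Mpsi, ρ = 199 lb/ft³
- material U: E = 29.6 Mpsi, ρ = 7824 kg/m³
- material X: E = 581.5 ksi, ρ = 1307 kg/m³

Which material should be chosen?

material V

Convert each candidate to consistent units, then evaluate M:
  material J: E = 325.4 GPa, ρ = 10210 kg/m³
  material B: E = 408.2 GPa, ρ = 19200 kg/m³
  material Q: E = 73.90 GPa, ρ = 2707 kg/m³
  material V: E = 414.4 GPa, ρ = 3188 kg/m³
  material U: E = 204.1 GPa, ρ = 7824 kg/m³
  material X: E = 4.009 GPa, ρ = 1307 kg/m³
  material V: M = 130 MN·m/kg
  material J: M = 31.9 MN·m/kg
  material Q: M = 27.3 MN·m/kg
  material U: M = 26.1 MN·m/kg
  material B: M = 21.3 MN·m/kg
  material X: M = 3.07 MN·m/kg
The maximum is for material V.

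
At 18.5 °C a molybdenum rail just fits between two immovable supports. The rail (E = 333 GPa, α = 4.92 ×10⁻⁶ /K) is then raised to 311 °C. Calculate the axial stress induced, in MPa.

479 MPa

ΔT = 292.5 K. Constrained thermal stress σ = E·α·ΔT = 333.0×10³ MPa × 4.92×10⁻⁶ × 292.5 = 479 MPa (compressive).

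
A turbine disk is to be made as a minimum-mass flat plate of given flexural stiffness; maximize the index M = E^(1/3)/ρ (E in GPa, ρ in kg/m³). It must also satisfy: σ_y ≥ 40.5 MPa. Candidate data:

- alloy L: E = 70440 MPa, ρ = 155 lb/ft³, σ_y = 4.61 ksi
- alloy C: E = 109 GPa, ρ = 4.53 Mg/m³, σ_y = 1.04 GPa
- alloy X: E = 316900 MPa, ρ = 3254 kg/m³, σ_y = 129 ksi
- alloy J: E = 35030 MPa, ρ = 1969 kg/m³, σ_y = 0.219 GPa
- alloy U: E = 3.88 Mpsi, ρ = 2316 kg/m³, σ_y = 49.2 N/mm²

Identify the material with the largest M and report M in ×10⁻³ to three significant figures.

alloy X, M = 2.10×10⁻³

Screen on constraints: σ_y ≥ 40.5 MPa. Survivors: alloy C, alloy X, alloy J, alloy U.
After converting to SI:
  alloy C: E = 109.0 GPa, ρ = 4530 kg/m³
  alloy X: E = 316.9 GPa, ρ = 3254 kg/m³
  alloy J: E = 35.03 GPa, ρ = 1969 kg/m³
  alloy U: E = 26.75 GPa, ρ = 2316 kg/m³
  alloy X: M = 2.10×10⁻³
  alloy J: M = 1.66×10⁻³
  alloy U: M = 1.29×10⁻³
  alloy C: M = 1.05×10⁻³
Alloy X has the largest M.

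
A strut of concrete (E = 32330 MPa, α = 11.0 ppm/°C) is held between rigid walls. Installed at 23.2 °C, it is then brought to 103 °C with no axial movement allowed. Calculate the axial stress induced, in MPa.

28.4 MPa

E = 32330 MPa = 32.33 GPa.
ΔT = 79.80 K. Constrained thermal stress σ = E·α·ΔT = 32.33×10³ MPa × 11.0×10⁻⁶ × 79.80 = 28.4 MPa (compressive).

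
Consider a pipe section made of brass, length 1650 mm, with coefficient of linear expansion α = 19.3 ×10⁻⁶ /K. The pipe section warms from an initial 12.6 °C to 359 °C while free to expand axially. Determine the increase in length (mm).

11.0 mm

ΔT = 359 − 12.6 = 346.4 K.
ΔL = α·L₀·ΔT = 19.3×10⁻⁶ × 1650 mm × 346.4 K = 11.0 mm.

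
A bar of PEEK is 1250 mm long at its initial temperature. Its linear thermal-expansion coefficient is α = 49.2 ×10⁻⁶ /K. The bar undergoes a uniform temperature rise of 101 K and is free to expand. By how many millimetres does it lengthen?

6.21 mm

ΔL = α·L₀·ΔT = 49.2×10⁻⁶ × 1250 mm × 101.0 K = 6.21 mm.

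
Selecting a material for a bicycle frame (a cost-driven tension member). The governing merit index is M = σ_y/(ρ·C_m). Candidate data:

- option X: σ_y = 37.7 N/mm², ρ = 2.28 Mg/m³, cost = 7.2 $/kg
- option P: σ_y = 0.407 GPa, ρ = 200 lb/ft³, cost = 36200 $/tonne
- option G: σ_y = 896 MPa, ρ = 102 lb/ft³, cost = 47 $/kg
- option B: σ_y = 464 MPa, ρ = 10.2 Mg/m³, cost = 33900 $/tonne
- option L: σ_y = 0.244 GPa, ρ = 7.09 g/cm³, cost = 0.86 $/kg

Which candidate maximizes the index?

option L

After converting to SI:
  option X: σ_y = 37.70 MPa, ρ = 2280 kg/m³, cost = 7.200 $/kg
  option P: σ_y = 407.0 MPa, ρ = 3204 kg/m³, cost = 36.20 $/kg
  option G: σ_y = 896.0 MPa, ρ = 1634 kg/m³, cost = 47.00 $/kg
  option B: σ_y = 464.0 MPa, ρ = 10200 kg/m³, cost = 33.90 $/kg
  option L: σ_y = 244.0 MPa, ρ = 7090 kg/m³, cost = 0.8600 $/kg
  option L: M = 40.0 kN·m per $
  option G: M = 11.7 kN·m per $
  option P: M = 3.51 kN·m per $
  option X: M = 2.30 kN·m per $
  option B: M = 1.34 kN·m per $
Highest index: option L.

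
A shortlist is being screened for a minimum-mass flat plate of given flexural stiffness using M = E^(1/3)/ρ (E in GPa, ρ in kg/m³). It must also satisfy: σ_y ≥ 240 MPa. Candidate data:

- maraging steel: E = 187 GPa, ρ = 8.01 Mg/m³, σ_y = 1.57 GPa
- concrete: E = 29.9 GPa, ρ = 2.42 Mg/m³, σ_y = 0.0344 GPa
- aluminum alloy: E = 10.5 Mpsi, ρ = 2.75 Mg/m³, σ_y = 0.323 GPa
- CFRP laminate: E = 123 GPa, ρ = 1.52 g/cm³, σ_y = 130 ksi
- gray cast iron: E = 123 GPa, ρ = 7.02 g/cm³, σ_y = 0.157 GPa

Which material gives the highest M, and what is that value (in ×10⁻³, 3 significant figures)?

Screen on constraints: σ_y ≥ 240 MPa. Survivors: maraging steel, aluminum alloy, CFRP laminate.
After converting to SI:
  maraging steel: E = 187.0 GPa, ρ = 8010 kg/m³
  aluminum alloy: E = 72.39 GPa, ρ = 2750 kg/m³
  CFRP laminate: E = 123.0 GPa, ρ = 1520 kg/m³
  CFRP laminate: M = 3.27×10⁻³
  aluminum alloy: M = 1.52×10⁻³
  maraging steel: M = 0.714×10⁻³
CFRP laminate ranks first.

CFRP laminate, M = 3.27×10⁻³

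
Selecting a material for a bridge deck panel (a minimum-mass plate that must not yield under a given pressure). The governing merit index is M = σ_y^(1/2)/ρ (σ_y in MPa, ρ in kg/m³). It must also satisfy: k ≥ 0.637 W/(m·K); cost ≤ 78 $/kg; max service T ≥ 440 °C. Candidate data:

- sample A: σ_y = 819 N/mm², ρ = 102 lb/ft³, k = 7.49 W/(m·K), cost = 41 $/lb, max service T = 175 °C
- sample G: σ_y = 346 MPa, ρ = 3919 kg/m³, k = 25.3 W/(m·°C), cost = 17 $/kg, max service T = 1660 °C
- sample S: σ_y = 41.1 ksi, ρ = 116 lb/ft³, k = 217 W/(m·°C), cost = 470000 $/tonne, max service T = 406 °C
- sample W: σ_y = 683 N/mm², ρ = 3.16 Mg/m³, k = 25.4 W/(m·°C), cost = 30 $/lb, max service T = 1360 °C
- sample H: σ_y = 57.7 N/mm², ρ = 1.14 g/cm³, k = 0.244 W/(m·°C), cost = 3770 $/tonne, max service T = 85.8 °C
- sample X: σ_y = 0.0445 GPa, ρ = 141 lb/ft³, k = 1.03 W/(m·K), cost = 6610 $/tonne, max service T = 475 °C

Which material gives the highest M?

sample W

Screen on constraints: k ≥ 0.637 W/(m·K); cost ≤ 78 $/kg; max service T ≥ 440 °C. Survivors: sample G, sample W, sample X.
Normalizing units and computing the index:
  sample G: σ_y = 346.0 MPa, ρ = 3919 kg/m³
  sample W: σ_y = 683.0 MPa, ρ = 3160 kg/m³
  sample X: σ_y = 44.50 MPa, ρ = 2259 kg/m³
  sample W: M = 8.27×10⁻³
  sample G: M = 4.75×10⁻³
  sample X: M = 2.95×10⁻³
The maximum is for sample W.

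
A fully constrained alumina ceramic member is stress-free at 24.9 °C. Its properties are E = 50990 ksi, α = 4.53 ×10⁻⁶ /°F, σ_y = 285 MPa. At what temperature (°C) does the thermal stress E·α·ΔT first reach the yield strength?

124 °C

E = 50990 ksi = 351.6 GPa.
α = 4.53×10⁻⁶/°F × 9/5 = 8.15×10⁻⁶/K.
E·α·ΔT = 285.0 MPa ⇒ ΔT = 285.0 / (351.6×10³ × 8.15×10⁻⁶) = 99.42 K.
T = 24.9 + 99.42 = 124.3 °C.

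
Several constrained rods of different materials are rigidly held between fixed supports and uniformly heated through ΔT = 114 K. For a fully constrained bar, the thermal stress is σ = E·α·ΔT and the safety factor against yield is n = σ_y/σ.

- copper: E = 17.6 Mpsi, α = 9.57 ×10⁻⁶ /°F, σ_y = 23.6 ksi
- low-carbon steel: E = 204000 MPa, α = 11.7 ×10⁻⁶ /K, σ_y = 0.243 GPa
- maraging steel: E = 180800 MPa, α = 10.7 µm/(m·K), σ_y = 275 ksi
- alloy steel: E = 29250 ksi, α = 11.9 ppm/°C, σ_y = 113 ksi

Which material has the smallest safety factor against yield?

copper

Per material, after unit conversion:
  copper: E = 121.3, α = 17.2, σ_y = 162.7 → σ = 238 MPa, n = 0.683
  low-carbon steel: E = 204.0, α = 11.7, σ_y = 243.0 → σ = 272 MPa, n = 0.893
  maraging steel: E = 180.8, α = 10.7, σ_y = 1896 → σ = 221 MPa, n = 8.60
  alloy steel: E = 201.7, α = 11.9, σ_y = 779.1 → σ = 274 MPa, n = 2.85
The minimum is copper at n = 0.683.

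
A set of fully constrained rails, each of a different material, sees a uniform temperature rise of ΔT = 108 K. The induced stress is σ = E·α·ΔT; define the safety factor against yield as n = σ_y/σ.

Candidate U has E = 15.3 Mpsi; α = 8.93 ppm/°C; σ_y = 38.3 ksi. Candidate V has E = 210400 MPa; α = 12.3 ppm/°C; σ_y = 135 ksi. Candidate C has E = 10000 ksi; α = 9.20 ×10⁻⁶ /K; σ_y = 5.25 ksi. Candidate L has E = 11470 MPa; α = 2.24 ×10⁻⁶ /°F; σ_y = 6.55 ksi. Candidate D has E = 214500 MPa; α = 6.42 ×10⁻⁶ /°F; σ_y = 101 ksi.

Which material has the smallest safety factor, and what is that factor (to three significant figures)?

candidate C, n = 0.528

Per material, after unit conversion:
  candidate U: E = 105.5, α = 8.93, σ_y = 264.1 → σ = 102 MPa, n = 2.60
  candidate V: E = 210.4, α = 12.3, σ_y = 930.8 → σ = 279 MPa, n = 3.33
  candidate C: E = 68.95, α = 9.20, σ_y = 36.20 → σ = 68.5 MPa, n = 0.528
  candidate L: E = 11.47, α = 4.03, σ_y = 45.16 → σ = 4.99 MPa, n = 9.04
  candidate D: E = 214.5, α = 11.6, σ_y = 696.4 → σ = 268 MPa, n = 2.60
Candidate C has the lowest safety factor, n = 0.528.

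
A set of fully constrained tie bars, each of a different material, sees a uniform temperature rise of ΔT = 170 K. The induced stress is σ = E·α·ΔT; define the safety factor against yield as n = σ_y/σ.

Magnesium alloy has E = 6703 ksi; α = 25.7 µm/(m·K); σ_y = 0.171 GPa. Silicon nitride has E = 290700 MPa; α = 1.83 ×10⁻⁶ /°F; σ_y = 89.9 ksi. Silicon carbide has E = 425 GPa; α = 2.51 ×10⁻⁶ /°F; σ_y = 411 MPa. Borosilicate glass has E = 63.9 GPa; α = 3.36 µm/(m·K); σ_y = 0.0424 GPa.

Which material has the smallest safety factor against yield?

Converting E to GPa, α to ×10⁻⁶/K, σ_y to MPa, then σ and n for each:
  magnesium alloy: E = 46.22, α = 25.7, σ_y = 171.0 → σ = 202 MPa, n = 0.847
  silicon nitride: E = 290.7, α = 3.29, σ_y = 619.8 → σ = 163 MPa, n = 3.81
  silicon carbide: E = 425.0, α = 4.52, σ_y = 411.0 → σ = 326 MPa, n = 1.26
  borosilicate glass: E = 63.90, α = 3.36, σ_y = 42.40 → σ = 36.5 MPa, n = 1.16
The minimum is magnesium alloy at n = 0.847.

magnesium alloy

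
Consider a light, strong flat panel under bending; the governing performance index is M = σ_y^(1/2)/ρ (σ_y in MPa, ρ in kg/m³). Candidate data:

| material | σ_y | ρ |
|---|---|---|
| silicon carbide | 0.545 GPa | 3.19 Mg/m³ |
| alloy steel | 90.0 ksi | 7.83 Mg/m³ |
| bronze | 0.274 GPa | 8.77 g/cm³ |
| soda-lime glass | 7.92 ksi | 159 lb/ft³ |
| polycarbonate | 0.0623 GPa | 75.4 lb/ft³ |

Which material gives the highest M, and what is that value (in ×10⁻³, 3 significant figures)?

Normalizing units and computing the index:
  silicon carbide: σ_y = 545.0 MPa, ρ = 3190 kg/m³
  alloy steel: σ_y = 620.5 MPa, ρ = 7830 kg/m³
  bronze: σ_y = 274.0 MPa, ρ = 8770 kg/m³
  soda-lime glass: σ_y = 54.61 MPa, ρ = 2547 kg/m³
  polycarbonate: σ_y = 62.30 MPa, ρ = 1208 kg/m³
  silicon carbide: M = 7.32×10⁻³
  polycarbonate: M = 6.54×10⁻³
  alloy steel: M = 3.18×10⁻³
  soda-lime glass: M = 2.90×10⁻³
  bronze: M = 1.89×10⁻³
Highest index: silicon carbide.

silicon carbide, M = 7.32×10⁻³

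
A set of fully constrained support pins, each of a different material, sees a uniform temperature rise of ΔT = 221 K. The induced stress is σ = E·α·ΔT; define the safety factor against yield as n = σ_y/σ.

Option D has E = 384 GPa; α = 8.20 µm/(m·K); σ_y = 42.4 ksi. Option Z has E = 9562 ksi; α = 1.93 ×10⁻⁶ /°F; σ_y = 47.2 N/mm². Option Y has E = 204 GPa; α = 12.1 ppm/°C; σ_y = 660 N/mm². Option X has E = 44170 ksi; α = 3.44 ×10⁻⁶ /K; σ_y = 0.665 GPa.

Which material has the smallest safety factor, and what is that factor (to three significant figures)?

Converting E to GPa, α to ×10⁻⁶/K, σ_y to MPa, then σ and n for each:
  option D: E = 384.0, α = 8.20, σ_y = 292.3 → σ = 696 MPa, n = 0.420
  option Z: E = 65.93, α = 3.47, σ_y = 47.20 → σ = 50.6 MPa, n = 0.933
  option Y: E = 204.0, α = 12.1, σ_y = 660.0 → σ = 546 MPa, n = 1.21
  option X: E = 304.5, α = 3.44, σ_y = 665.0 → σ = 232 MPa, n = 2.87
Smallest n: option D with n = 0.420.

option D, n = 0.420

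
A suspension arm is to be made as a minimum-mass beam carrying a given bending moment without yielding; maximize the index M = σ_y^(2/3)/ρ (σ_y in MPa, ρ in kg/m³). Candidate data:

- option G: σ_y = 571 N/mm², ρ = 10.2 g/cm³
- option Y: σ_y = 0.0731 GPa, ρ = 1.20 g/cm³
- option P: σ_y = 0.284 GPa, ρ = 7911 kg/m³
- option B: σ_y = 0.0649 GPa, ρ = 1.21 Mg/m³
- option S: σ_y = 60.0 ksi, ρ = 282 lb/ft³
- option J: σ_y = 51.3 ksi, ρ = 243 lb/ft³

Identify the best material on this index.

In SI units:
  option G: σ_y = 571.0 MPa, ρ = 10200 kg/m³
  option Y: σ_y = 73.10 MPa, ρ = 1200 kg/m³
  option P: σ_y = 284.0 MPa, ρ = 7911 kg/m³
  option B: σ_y = 64.90 MPa, ρ = 1210 kg/m³
  option S: σ_y = 413.7 MPa, ρ = 4517 kg/m³
  option J: σ_y = 353.7 MPa, ρ = 3892 kg/m³
  option Y: M = 14.6×10⁻³
  option B: M = 13.3×10⁻³
  option J: M = 12.8×10⁻³
  option S: M = 12.3×10⁻³
  option G: M = 6.75×10⁻³
  option P: M = 5.46×10⁻³
Highest index: option Y.

option Y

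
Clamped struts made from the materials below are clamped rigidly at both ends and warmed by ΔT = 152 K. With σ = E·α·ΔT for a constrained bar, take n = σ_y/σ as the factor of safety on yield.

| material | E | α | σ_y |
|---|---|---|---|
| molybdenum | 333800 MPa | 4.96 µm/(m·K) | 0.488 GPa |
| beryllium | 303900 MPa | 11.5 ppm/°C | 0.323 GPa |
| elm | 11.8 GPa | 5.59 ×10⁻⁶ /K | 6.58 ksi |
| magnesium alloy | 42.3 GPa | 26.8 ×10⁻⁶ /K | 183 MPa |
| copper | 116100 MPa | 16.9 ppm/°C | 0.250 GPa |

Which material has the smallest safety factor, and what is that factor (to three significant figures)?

beryllium, n = 0.608

With everything in SI (GPa, ×10⁻⁶/K, MPa):
  molybdenum: E = 333.8, α = 4.96, σ_y = 488.0 → σ = 252 MPa, n = 1.94
  beryllium: E = 303.9, α = 11.5, σ_y = 323.0 → σ = 531 MPa, n = 0.608
  elm: E = 11.80, α = 5.59, σ_y = 45.37 → σ = 10.0 MPa, n = 4.52
  magnesium alloy: E = 42.30, α = 26.8, σ_y = 183.0 → σ = 172 MPa, n = 1.06
  copper: E = 116.1, α = 16.9, σ_y = 250.0 → σ = 298 MPa, n = 0.838
The minimum is beryllium at n = 0.608.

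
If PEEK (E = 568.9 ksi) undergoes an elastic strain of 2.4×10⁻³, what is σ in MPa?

E = 568.9 ksi = 3.922 GPa.
σ = E·ε = 3922 MPa × 2.4×10⁻³ = 9.41 MPa.

9.41 MPa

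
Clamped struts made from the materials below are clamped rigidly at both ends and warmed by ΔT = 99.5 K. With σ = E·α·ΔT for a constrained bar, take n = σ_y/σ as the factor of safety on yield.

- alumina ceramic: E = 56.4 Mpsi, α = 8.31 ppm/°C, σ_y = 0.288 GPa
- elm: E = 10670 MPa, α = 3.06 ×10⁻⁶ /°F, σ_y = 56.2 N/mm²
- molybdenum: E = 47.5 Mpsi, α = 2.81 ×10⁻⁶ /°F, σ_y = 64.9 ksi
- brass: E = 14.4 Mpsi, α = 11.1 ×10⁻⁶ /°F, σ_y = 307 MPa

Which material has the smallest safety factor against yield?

alumina ceramic

Per material, after unit conversion:
  alumina ceramic: E = 388.9, α = 8.31, σ_y = 288.0 → σ = 322 MPa, n = 0.896
  elm: E = 10.67, α = 5.51, σ_y = 56.20 → σ = 5.85 MPa, n = 9.61
  molybdenum: E = 327.5, α = 5.06, σ_y = 447.5 → σ = 165 MPa, n = 2.71
  brass: E = 99.28, α = 20.0, σ_y = 307.0 → σ = 197 MPa, n = 1.56
The minimum is alumina ceramic at n = 0.896.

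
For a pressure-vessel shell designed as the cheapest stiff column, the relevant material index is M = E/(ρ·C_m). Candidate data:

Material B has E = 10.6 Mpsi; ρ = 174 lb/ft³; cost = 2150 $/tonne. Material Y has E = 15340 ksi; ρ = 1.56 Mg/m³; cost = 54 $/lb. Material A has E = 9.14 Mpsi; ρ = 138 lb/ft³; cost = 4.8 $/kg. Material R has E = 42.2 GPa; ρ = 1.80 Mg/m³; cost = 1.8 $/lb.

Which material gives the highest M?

After converting to SI:
  material B: E = 73.08 GPa, ρ = 2787 kg/m³, cost = 2.150 $/kg
  material Y: E = 105.8 GPa, ρ = 1560 kg/m³, cost = 119.0 $/kg
  material A: E = 63.02 GPa, ρ = 2211 kg/m³, cost = 4.800 $/kg
  material R: E = 42.20 GPa, ρ = 1800 kg/m³, cost = 3.968 $/kg
  material B: M = 12.2 MN·m per $
  material A: M = 5.94 MN·m per $
  material R: M = 5.91 MN·m per $
  material Y: M = 0.570 MN·m per $
Material B ranks first.

material B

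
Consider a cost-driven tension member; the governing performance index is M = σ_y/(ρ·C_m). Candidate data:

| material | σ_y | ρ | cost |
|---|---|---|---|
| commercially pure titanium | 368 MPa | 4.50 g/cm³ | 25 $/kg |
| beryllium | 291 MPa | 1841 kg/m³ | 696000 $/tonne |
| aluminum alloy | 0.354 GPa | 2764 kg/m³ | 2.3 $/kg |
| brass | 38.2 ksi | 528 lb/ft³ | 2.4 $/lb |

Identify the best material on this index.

aluminum alloy

Convert each candidate to consistent units, then evaluate M:
  commercially pure titanium: σ_y = 368.0 MPa, ρ = 4500 kg/m³, cost = 25.00 $/kg
  beryllium: σ_y = 291.0 MPa, ρ = 1841 kg/m³, cost = 696.0 $/kg
  aluminum alloy: σ_y = 354.0 MPa, ρ = 2764 kg/m³, cost = 2.300 $/kg
  brass: σ_y = 263.4 MPa, ρ = 8458 kg/m³, cost = 5.291 $/kg
  aluminum alloy: M = 55.7 kN·m per $
  brass: M = 5.89 kN·m per $
  commercially pure titanium: M = 3.27 kN·m per $
  beryllium: M = 0.227 kN·m per $
The maximum is for aluminum alloy.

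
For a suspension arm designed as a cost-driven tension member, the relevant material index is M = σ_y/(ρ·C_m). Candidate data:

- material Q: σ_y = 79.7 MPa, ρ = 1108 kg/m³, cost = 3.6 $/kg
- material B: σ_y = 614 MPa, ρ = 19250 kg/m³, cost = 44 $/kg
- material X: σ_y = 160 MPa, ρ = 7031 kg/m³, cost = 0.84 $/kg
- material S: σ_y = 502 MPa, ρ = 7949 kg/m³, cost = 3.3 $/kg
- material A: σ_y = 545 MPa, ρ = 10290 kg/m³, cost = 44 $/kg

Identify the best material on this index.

Computing M directly (units already consistent):
  material X: M = 27.1 kN·m per $
  material Q: M = 20.0 kN·m per $
  material S: M = 19.1 kN·m per $
  material A: M = 1.20 kN·m per $
  material B: M = 0.725 kN·m per $
The maximum is for material X.

material X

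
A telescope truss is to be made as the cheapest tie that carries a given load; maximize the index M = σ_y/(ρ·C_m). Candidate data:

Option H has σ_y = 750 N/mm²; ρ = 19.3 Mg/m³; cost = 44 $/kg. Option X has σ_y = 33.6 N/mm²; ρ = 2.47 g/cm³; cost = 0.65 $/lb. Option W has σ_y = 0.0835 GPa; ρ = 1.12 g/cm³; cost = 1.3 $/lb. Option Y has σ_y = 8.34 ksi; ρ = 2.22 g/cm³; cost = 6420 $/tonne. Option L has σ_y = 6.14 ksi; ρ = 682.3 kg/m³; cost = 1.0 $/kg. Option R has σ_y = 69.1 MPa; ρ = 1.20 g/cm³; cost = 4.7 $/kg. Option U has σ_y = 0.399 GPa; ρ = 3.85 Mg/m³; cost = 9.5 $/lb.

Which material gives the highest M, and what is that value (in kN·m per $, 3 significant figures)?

option L, M = 62.0 kN·m per $

Putting every candidate on a common basis:
  option H: σ_y = 750.0 MPa, ρ = 19300 kg/m³, cost = 44.00 $/kg
  option X: σ_y = 33.60 MPa, ρ = 2470 kg/m³, cost = 1.433 $/kg
  option W: σ_y = 83.50 MPa, ρ = 1120 kg/m³, cost = 2.866 $/kg
  option Y: σ_y = 57.50 MPa, ρ = 2220 kg/m³, cost = 6.420 $/kg
  option L: σ_y = 42.33 MPa, ρ = 682.3 kg/m³, cost = 1.000 $/kg
  option R: σ_y = 69.10 MPa, ρ = 1200 kg/m³, cost = 4.700 $/kg
  option U: σ_y = 399.0 MPa, ρ = 3850 kg/m³, cost = 20.94 $/kg
  option L: M = 62.0 kN·m per $
  option W: M = 26.0 kN·m per $
  option R: M = 12.3 kN·m per $
  option X: M = 9.49 kN·m per $
  option U: M = 4.95 kN·m per $
  option Y: M = 4.03 kN·m per $
  option H: M = 0.883 kN·m per $
The maximum is for option L.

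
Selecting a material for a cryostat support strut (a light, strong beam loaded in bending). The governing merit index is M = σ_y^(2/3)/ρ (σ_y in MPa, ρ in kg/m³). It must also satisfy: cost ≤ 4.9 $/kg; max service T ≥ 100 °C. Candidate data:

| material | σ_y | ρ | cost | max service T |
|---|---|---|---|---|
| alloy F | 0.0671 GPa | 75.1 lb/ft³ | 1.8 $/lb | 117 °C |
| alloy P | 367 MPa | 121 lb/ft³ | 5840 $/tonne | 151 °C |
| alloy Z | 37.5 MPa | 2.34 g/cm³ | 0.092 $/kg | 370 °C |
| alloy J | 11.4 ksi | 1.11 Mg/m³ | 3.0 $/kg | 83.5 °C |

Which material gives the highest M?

Screen on constraints: cost ≤ 4.9 $/kg; max service T ≥ 100 °C. Survivors: alloy F, alloy Z.
Putting every candidate on a common basis:
  alloy F: σ_y = 67.10 MPa, ρ = 1203 kg/m³
  alloy Z: σ_y = 37.50 MPa, ρ = 2340 kg/m³
  alloy F: M = 13.7×10⁻³
  alloy Z: M = 4.79×10⁻³
Highest index: alloy F.

alloy F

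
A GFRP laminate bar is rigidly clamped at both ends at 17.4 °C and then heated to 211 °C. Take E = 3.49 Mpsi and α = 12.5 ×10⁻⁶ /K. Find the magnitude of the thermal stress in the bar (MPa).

58.2 MPa

E = 3.49 Mpsi = 24.06 GPa.
ΔT = 193.6 K. Constrained thermal stress σ = E·α·ΔT = 24.06×10³ MPa × 12.5×10⁻⁶ × 193.6 = 58.2 MPa (compressive).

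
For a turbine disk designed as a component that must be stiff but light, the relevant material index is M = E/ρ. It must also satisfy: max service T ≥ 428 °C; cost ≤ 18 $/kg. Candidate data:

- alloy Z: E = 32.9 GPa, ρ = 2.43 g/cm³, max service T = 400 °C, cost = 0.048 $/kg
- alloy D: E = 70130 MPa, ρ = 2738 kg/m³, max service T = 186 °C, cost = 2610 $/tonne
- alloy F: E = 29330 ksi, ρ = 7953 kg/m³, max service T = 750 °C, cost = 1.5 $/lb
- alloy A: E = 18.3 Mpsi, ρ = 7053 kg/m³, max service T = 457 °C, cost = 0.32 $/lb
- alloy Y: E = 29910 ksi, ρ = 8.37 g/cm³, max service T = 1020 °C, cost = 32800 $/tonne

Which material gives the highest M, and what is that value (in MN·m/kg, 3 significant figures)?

alloy F, M = 25.4 MN·m/kg

Screen on constraints: max service T ≥ 428 °C; cost ≤ 18 $/kg. Survivors: alloy F, alloy A.
In SI units:
  alloy F: E = 202.2 GPa, ρ = 7953 kg/m³
  alloy A: E = 126.2 GPa, ρ = 7053 kg/m³
  alloy F: M = 25.4 MN·m/kg
  alloy A: M = 17.9 MN·m/kg
Alloy F has the largest M.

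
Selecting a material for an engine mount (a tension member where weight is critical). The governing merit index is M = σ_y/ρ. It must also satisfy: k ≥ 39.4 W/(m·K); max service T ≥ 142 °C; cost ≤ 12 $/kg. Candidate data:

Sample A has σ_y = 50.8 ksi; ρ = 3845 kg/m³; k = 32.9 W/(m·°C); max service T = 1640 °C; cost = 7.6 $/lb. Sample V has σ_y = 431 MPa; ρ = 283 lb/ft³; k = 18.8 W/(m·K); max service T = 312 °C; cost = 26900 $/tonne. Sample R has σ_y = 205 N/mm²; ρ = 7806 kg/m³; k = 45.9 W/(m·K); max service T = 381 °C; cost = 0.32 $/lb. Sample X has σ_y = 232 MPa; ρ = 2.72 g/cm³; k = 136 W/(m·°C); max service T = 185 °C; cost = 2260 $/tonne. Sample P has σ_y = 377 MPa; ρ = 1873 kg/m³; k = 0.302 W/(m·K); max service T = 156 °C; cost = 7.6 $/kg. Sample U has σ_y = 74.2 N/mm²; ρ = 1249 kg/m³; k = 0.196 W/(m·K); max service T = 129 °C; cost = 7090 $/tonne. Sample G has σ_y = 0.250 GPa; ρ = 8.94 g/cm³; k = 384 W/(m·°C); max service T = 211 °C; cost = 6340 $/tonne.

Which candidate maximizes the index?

sample X

Screen on constraints: k ≥ 39.4 W/(m·K); max service T ≥ 142 °C; cost ≤ 12 $/kg. Survivors: sample R, sample X, sample G.
Putting every candidate on a common basis:
  sample R: σ_y = 205.0 MPa, ρ = 7806 kg/m³
  sample X: σ_y = 232.0 MPa, ρ = 2720 kg/m³
  sample G: σ_y = 250.0 MPa, ρ = 8940 kg/m³
  sample X: M = 85.3 kN·m/kg
  sample G: M = 28.0 kN·m/kg
  sample R: M = 26.3 kN·m/kg
Highest index: sample X.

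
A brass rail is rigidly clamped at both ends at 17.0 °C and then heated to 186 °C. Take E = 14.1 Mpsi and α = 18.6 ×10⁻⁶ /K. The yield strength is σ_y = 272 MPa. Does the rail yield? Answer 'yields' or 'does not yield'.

E = 14.1 Mpsi = 97.22 GPa.
ΔT = 169.0 K. Constrained thermal stress σ = E·α·ΔT = 97.22×10³ MPa × 18.6×10⁻⁶ × 169.0 = 306 MPa (compressive).
Compare to σ_y = 272 MPa: σ ≥ σ_y, so it yields.

yields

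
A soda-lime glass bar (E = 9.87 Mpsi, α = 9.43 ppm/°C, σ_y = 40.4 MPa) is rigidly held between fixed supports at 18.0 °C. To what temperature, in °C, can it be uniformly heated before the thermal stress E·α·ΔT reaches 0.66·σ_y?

59.6 °C

E = 9.87 Mpsi = 68.05 GPa.
E·α·ΔT = 26.66 MPa ⇒ ΔT = 26.66 / (68.05×10³ × 9.43×10⁻⁶) = 41.55 K.
T = 18.0 + 41.55 = 59.55 °C.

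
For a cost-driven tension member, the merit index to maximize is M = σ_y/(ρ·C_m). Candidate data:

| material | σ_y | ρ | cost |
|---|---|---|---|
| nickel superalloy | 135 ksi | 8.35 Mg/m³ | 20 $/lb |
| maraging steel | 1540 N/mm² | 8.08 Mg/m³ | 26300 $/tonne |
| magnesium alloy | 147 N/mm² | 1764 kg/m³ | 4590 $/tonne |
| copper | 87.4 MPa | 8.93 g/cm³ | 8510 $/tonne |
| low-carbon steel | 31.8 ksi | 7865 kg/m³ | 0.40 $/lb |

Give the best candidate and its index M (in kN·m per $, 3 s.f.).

After converting to SI:
  nickel superalloy: σ_y = 930.8 MPa, ρ = 8350 kg/m³, cost = 44.09 $/kg
  maraging steel: σ_y = 1540 MPa, ρ = 8080 kg/m³, cost = 26.30 $/kg
  magnesium alloy: σ_y = 147.0 MPa, ρ = 1764 kg/m³, cost = 4.590 $/kg
  copper: σ_y = 87.40 MPa, ρ = 8930 kg/m³, cost = 8.510 $/kg
  low-carbon steel: σ_y = 219.3 MPa, ρ = 7865 kg/m³, cost = 0.8818 $/kg
  low-carbon steel: M = 31.6 kN·m per $
  magnesium alloy: M = 18.2 kN·m per $
  maraging steel: M = 7.25 kN·m per $
  nickel superalloy: M = 2.53 kN·m per $
  copper: M = 1.15 kN·m per $
Low-carbon steel ranks first.

low-carbon steel, M = 31.6 kN·m per $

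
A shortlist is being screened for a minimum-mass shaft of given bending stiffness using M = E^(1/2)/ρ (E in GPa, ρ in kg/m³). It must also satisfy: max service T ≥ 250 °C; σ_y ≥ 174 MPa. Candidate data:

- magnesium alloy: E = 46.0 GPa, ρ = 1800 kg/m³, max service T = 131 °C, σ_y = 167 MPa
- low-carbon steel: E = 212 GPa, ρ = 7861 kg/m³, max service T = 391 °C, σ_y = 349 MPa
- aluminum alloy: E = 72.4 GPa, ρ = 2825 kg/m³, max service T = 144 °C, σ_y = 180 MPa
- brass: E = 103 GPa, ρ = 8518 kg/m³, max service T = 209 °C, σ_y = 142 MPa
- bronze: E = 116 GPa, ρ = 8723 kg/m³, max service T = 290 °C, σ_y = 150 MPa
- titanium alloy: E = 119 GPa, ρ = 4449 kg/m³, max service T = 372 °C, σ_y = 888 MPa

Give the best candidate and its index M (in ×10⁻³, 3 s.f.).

titanium alloy, M = 2.45×10⁻³

Screen on constraints: max service T ≥ 250 °C; σ_y ≥ 174 MPa. Survivors: low-carbon steel, titanium alloy.
Per-candidate index values:
  titanium alloy: M = 2.45×10⁻³
  low-carbon steel: M = 1.85×10⁻³
Titanium alloy has the largest M.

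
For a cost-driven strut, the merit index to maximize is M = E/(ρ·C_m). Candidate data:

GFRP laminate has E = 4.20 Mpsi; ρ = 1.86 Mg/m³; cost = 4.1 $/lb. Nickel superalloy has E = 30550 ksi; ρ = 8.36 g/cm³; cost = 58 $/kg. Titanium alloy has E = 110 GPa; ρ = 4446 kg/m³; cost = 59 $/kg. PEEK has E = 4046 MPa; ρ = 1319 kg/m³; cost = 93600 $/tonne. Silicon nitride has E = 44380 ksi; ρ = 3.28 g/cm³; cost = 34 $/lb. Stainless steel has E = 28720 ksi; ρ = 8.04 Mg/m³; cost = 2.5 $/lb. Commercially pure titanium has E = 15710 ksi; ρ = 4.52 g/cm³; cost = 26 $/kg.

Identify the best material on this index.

stainless steel

Normalizing units and computing the index:
  GFRP laminate: E = 28.96 GPa, ρ = 1860 kg/m³, cost = 9.039 $/kg
  nickel superalloy: E = 210.6 GPa, ρ = 8360 kg/m³, cost = 58.00 $/kg
  titanium alloy: E = 110.0 GPa, ρ = 4446 kg/m³, cost = 59.00 $/kg
  PEEK: E = 4.046 GPa, ρ = 1319 kg/m³, cost = 93.60 $/kg
  silicon nitride: E = 306.0 GPa, ρ = 3280 kg/m³, cost = 74.96 $/kg
  stainless steel: E = 198.0 GPa, ρ = 8040 kg/m³, cost = 5.511 $/kg
  commercially pure titanium: E = 108.3 GPa, ρ = 4520 kg/m³, cost = 26.00 $/kg
  stainless steel: M = 4.47 MN·m per $
  GFRP laminate: M = 1.72 MN·m per $
  silicon nitride: M = 1.24 MN·m per $
  commercially pure titanium: M = 0.922 MN·m per $
  nickel superalloy: M = 0.434 MN·m per $
  titanium alloy: M = 0.419 MN·m per $
  PEEK: M = 0.0328 MN·m per $
The maximum is for stainless steel.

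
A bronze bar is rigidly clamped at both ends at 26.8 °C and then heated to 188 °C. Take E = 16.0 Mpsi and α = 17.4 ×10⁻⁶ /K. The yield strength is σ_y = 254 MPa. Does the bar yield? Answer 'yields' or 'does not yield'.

yields

E = 16.0 Mpsi = 110.3 GPa.
ΔT = 161.2 K. Constrained thermal stress σ = E·α·ΔT = 110.3×10³ MPa × 17.4×10⁻⁶ × 161.2 = 309 MPa (compressive).
Compare to σ_y = 254 MPa: σ ≥ σ_y, so it yields.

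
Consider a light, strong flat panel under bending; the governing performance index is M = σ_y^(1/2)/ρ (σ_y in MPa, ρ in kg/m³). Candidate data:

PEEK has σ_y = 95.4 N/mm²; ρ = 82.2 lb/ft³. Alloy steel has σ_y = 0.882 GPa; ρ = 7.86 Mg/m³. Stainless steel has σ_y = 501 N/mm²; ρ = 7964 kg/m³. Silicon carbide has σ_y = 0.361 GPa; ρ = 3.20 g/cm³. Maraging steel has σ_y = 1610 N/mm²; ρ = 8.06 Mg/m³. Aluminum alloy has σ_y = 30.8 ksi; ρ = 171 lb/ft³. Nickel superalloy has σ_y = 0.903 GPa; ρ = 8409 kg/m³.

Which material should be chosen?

Convert each candidate to consistent units, then evaluate M:
  PEEK: σ_y = 95.40 MPa, ρ = 1317 kg/m³
  alloy steel: σ_y = 882.0 MPa, ρ = 7860 kg/m³
  stainless steel: σ_y = 501.0 MPa, ρ = 7964 kg/m³
  silicon carbide: σ_y = 361.0 MPa, ρ = 3200 kg/m³
  maraging steel: σ_y = 1610 MPa, ρ = 8060 kg/m³
  aluminum alloy: σ_y = 212.4 MPa, ρ = 2739 kg/m³
  nickel superalloy: σ_y = 903.0 MPa, ρ = 8409 kg/m³
  PEEK: M = 7.42×10⁻³
  silicon carbide: M = 5.94×10⁻³
  aluminum alloy: M = 5.32×10⁻³
  maraging steel: M = 4.98×10⁻³
  alloy steel: M = 3.78×10⁻³
  nickel superalloy: M = 3.57×10⁻³
  stainless steel: M = 2.81×10⁻³
PEEK has the largest M.

PEEK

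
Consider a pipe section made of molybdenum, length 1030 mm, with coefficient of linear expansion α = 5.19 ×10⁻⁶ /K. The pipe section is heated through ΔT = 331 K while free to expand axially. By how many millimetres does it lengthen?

ΔL = α·L₀·ΔT = 5.19×10⁻⁶ × 1030 mm × 331.0 K = 1.77 mm.

1.77 mm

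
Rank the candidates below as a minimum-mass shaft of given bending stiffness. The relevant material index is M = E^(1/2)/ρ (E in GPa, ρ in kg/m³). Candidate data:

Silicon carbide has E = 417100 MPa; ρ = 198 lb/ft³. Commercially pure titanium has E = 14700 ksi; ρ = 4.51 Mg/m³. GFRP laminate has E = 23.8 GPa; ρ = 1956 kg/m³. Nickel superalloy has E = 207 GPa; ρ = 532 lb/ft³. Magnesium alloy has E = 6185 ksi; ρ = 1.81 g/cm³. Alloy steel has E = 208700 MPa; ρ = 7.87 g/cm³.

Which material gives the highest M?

silicon carbide

Putting every candidate on a common basis:
  silicon carbide: E = 417.1 GPa, ρ = 3172 kg/m³
  commercially pure titanium: E = 101.4 GPa, ρ = 4510 kg/m³
  GFRP laminate: E = 23.80 GPa, ρ = 1956 kg/m³
  nickel superalloy: E = 207.0 GPa, ρ = 8522 kg/m³
  magnesium alloy: E = 42.64 GPa, ρ = 1810 kg/m³
  alloy steel: E = 208.7 GPa, ρ = 7870 kg/m³
  silicon carbide: M = 6.44×10⁻³
  magnesium alloy: M = 3.61×10⁻³
  GFRP laminate: M = 2.49×10⁻³
  commercially pure titanium: M = 2.23×10⁻³
  alloy steel: M = 1.84×10⁻³
  nickel superalloy: M = 1.69×10⁻³
Silicon carbide has the largest M.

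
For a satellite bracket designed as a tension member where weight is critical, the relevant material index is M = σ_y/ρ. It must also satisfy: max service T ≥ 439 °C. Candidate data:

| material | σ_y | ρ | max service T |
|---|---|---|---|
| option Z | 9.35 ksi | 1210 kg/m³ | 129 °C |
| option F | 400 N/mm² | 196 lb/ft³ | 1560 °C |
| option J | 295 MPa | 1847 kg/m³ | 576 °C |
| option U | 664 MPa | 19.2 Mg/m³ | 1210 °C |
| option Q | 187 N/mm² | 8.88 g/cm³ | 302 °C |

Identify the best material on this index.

Screen on constraints: max service T ≥ 439 °C. Survivors: option F, option J, option U.
After converting to SI:
  option F: σ_y = 400.0 MPa, ρ = 3140 kg/m³
  option J: σ_y = 295.0 MPa, ρ = 1847 kg/m³
  option U: σ_y = 664.0 MPa, ρ = 19200 kg/m³
  option J: M = 160 kN·m/kg
  option F: M = 127 kN·m/kg
  option U: M = 34.6 kN·m/kg
Highest index: option J.

option J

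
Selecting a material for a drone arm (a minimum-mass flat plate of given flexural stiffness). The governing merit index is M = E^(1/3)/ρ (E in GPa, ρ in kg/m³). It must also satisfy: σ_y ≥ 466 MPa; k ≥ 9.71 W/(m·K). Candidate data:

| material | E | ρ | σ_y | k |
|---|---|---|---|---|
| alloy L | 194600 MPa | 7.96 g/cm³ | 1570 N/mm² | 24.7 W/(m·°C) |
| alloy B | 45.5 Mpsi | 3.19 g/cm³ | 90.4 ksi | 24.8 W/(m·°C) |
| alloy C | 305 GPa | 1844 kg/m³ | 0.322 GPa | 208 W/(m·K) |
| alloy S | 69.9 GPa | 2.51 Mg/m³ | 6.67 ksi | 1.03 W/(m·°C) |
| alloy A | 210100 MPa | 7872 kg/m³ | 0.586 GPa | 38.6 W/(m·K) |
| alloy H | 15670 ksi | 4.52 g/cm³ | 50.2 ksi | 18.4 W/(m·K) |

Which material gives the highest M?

Screen on constraints: σ_y ≥ 466 MPa; k ≥ 9.71 W/(m·K). Survivors: alloy L, alloy B, alloy A.
Normalizing units and computing the index:
  alloy L: E = 194.6 GPa, ρ = 7960 kg/m³
  alloy B: E = 313.7 GPa, ρ = 3190 kg/m³
  alloy A: E = 210.1 GPa, ρ = 7872 kg/m³
  alloy B: M = 2.13×10⁻³
  alloy A: M = 0.755×10⁻³
  alloy L: M = 0.728×10⁻³
Highest index: alloy B.

alloy B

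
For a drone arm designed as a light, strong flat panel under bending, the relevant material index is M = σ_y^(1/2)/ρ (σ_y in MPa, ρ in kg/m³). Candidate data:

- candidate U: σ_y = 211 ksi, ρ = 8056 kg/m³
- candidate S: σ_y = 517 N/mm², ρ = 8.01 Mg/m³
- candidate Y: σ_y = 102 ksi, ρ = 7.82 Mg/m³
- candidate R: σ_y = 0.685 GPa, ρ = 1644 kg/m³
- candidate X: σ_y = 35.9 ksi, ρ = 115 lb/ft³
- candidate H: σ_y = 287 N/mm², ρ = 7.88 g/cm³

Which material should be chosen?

In SI units:
  candidate U: σ_y = 1455 MPa, ρ = 8056 kg/m³
  candidate S: σ_y = 517.0 MPa, ρ = 8010 kg/m³
  candidate Y: σ_y = 703.3 MPa, ρ = 7820 kg/m³
  candidate R: σ_y = 685.0 MPa, ρ = 1644 kg/m³
  candidate X: σ_y = 247.5 MPa, ρ = 1842 kg/m³
  candidate H: σ_y = 287.0 MPa, ρ = 7880 kg/m³
  candidate R: M = 15.9×10⁻³
  candidate X: M = 8.54×10⁻³
  candidate U: M = 4.73×10⁻³
  candidate Y: M = 3.39×10⁻³
  candidate S: M = 2.84×10⁻³
  candidate H: M = 2.15×10⁻³
Candidate R has the largest M.

candidate R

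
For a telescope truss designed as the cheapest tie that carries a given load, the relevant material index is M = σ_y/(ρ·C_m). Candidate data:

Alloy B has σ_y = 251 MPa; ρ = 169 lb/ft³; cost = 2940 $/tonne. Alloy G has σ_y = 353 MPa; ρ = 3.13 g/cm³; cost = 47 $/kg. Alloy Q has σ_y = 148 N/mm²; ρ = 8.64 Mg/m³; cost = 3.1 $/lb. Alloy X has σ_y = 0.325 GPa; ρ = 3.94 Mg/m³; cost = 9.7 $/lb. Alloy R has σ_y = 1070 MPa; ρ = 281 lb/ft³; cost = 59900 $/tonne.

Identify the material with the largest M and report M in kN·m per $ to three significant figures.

Putting every candidate on a common basis:
  alloy B: σ_y = 251.0 MPa, ρ = 2707 kg/m³, cost = 2.940 $/kg
  alloy G: σ_y = 353.0 MPa, ρ = 3130 kg/m³, cost = 47.00 $/kg
  alloy Q: σ_y = 148.0 MPa, ρ = 8640 kg/m³, cost = 6.834 $/kg
  alloy X: σ_y = 325.0 MPa, ρ = 3940 kg/m³, cost = 21.38 $/kg
  alloy R: σ_y = 1070 MPa, ρ = 4501 kg/m³, cost = 59.90 $/kg
  alloy B: M = 31.5 kN·m per $
  alloy R: M = 3.97 kN·m per $
  alloy X: M = 3.86 kN·m per $
  alloy Q: M = 2.51 kN·m per $
  alloy G: M = 2.40 kN·m per $
Highest index: alloy B.

alloy B, M = 31.5 kN·m per $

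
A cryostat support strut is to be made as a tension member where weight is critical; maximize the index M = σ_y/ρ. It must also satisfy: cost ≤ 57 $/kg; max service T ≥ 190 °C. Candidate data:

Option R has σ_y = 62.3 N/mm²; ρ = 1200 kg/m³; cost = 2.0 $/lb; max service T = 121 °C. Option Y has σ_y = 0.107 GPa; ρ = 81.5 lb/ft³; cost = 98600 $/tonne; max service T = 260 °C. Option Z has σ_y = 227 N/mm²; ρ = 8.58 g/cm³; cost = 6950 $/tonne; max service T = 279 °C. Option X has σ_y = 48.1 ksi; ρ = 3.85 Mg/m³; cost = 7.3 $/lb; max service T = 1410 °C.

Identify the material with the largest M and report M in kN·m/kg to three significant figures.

Screen on constraints: cost ≤ 57 $/kg; max service T ≥ 190 °C. Survivors: option Z, option X.
Putting every candidate on a common basis:
  option Z: σ_y = 227.0 MPa, ρ = 8580 kg/m³
  option X: σ_y = 331.6 MPa, ρ = 3850 kg/m³
  option X: M = 86.1 kN·m/kg
  option Z: M = 26.5 kN·m/kg
The maximum is for option X.

option X, M = 86.1 kN·m/kg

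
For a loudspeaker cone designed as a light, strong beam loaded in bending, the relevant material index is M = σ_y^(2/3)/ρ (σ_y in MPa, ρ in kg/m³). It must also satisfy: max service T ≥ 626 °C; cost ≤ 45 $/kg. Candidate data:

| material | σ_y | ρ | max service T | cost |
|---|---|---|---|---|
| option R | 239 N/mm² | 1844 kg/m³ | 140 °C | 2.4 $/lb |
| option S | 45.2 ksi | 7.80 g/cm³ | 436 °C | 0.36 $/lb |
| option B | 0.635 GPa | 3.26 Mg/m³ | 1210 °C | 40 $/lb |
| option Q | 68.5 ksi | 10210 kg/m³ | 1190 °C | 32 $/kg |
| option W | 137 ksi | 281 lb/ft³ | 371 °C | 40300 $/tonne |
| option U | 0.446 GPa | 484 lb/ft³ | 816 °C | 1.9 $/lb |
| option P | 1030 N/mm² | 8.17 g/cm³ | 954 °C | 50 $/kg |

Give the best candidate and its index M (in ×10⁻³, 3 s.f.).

option U, M = 7.53×10⁻³

Screen on constraints: max service T ≥ 626 °C; cost ≤ 45 $/kg. Survivors: option Q, option U.
Putting every candidate on a common basis:
  option Q: σ_y = 472.3 MPa, ρ = 10210 kg/m³
  option U: σ_y = 446.0 MPa, ρ = 7753 kg/m³
  option U: M = 7.53×10⁻³
  option Q: M = 5.94×10⁻³
Option U has the largest M.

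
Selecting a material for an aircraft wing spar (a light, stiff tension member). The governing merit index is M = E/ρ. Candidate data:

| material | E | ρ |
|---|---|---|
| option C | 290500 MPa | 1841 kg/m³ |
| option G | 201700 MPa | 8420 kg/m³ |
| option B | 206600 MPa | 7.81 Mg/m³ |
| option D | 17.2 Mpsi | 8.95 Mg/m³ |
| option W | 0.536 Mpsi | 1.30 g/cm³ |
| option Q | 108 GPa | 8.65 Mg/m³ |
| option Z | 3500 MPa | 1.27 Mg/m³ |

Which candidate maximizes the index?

Convert each candidate to consistent units, then evaluate M:
  option C: E = 290.5 GPa, ρ = 1841 kg/m³
  option G: E = 201.7 GPa, ρ = 8420 kg/m³
  option B: E = 206.6 GPa, ρ = 7810 kg/m³
  option D: E = 118.6 GPa, ρ = 8950 kg/m³
  option W: E = 3.696 GPa, ρ = 1300 kg/m³
  option Q: E = 108.0 GPa, ρ = 8650 kg/m³
  option Z: E = 3.500 GPa, ρ = 1270 kg/m³
  option C: M = 158 MN·m/kg
  option B: M = 26.5 MN·m/kg
  option G: M = 24.0 MN·m/kg
  option D: M = 13.3 MN·m/kg
  option Q: M = 12.5 MN·m/kg
  option W: M = 2.84 MN·m/kg
  option Z: M = 2.76 MN·m/kg
Option C has the largest M.

option C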